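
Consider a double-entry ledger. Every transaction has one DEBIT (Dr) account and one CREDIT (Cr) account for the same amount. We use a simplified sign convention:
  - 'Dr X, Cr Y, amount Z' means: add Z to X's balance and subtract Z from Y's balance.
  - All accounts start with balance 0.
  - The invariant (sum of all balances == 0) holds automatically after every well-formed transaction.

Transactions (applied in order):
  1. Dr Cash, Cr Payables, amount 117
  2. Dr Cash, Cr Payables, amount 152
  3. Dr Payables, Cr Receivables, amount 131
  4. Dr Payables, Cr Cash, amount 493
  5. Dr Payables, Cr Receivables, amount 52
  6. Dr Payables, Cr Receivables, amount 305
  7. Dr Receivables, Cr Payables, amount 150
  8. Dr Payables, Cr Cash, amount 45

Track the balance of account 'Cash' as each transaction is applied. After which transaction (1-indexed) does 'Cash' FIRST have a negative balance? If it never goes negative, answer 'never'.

Answer: 4

Derivation:
After txn 1: Cash=117
After txn 2: Cash=269
After txn 3: Cash=269
After txn 4: Cash=-224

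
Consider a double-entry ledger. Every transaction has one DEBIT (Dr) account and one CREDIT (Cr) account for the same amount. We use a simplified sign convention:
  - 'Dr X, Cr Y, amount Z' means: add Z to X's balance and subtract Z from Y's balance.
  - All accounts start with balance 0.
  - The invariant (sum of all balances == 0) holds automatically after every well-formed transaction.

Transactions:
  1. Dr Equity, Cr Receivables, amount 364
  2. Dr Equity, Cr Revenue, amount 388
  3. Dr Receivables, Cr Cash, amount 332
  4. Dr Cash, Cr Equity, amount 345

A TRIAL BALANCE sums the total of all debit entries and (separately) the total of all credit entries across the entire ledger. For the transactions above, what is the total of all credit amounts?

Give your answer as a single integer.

Answer: 1429

Derivation:
Txn 1: credit+=364
Txn 2: credit+=388
Txn 3: credit+=332
Txn 4: credit+=345
Total credits = 1429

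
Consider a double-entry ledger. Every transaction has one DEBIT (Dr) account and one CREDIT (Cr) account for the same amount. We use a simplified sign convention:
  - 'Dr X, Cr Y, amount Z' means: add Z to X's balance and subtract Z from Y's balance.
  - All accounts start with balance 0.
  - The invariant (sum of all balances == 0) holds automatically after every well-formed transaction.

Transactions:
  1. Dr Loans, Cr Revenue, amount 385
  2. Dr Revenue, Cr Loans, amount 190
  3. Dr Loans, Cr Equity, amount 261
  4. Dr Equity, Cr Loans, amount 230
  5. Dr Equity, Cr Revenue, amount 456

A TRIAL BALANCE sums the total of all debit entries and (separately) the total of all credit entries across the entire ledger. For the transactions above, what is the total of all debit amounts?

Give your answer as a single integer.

Txn 1: debit+=385
Txn 2: debit+=190
Txn 3: debit+=261
Txn 4: debit+=230
Txn 5: debit+=456
Total debits = 1522

Answer: 1522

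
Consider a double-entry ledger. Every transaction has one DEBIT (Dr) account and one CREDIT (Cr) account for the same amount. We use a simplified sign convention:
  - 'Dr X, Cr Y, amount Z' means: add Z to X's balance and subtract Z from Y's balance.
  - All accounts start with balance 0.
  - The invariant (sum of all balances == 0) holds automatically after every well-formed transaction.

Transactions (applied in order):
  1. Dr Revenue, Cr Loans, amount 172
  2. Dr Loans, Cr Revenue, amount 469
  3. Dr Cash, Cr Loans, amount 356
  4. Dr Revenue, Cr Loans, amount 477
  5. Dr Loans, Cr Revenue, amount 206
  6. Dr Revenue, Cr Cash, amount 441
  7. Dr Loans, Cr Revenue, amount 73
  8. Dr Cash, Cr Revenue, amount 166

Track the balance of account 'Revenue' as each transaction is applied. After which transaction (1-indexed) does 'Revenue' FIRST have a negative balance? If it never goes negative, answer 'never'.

Answer: 2

Derivation:
After txn 1: Revenue=172
After txn 2: Revenue=-297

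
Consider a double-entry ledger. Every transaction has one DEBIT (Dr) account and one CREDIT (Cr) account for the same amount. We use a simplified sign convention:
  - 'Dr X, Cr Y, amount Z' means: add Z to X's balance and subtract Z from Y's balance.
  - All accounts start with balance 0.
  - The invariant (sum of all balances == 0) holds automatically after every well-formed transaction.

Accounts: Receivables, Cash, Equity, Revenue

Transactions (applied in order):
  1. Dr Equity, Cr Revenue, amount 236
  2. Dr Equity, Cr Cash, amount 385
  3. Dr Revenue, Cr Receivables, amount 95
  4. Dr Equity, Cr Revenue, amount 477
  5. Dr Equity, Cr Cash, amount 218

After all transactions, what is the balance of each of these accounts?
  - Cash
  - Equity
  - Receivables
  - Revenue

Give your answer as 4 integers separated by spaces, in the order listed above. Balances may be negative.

After txn 1 (Dr Equity, Cr Revenue, amount 236): Equity=236 Revenue=-236
After txn 2 (Dr Equity, Cr Cash, amount 385): Cash=-385 Equity=621 Revenue=-236
After txn 3 (Dr Revenue, Cr Receivables, amount 95): Cash=-385 Equity=621 Receivables=-95 Revenue=-141
After txn 4 (Dr Equity, Cr Revenue, amount 477): Cash=-385 Equity=1098 Receivables=-95 Revenue=-618
After txn 5 (Dr Equity, Cr Cash, amount 218): Cash=-603 Equity=1316 Receivables=-95 Revenue=-618

Answer: -603 1316 -95 -618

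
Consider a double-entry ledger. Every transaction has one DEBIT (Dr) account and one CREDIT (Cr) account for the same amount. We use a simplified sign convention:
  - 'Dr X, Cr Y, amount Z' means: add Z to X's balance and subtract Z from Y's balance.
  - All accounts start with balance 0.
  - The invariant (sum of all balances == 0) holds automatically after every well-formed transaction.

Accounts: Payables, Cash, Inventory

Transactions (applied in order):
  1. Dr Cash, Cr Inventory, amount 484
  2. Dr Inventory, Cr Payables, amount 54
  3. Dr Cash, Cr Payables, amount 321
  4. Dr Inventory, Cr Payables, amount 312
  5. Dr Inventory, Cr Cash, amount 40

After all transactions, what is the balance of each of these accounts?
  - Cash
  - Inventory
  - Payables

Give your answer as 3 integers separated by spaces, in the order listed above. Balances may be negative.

Answer: 765 -78 -687

Derivation:
After txn 1 (Dr Cash, Cr Inventory, amount 484): Cash=484 Inventory=-484
After txn 2 (Dr Inventory, Cr Payables, amount 54): Cash=484 Inventory=-430 Payables=-54
After txn 3 (Dr Cash, Cr Payables, amount 321): Cash=805 Inventory=-430 Payables=-375
After txn 4 (Dr Inventory, Cr Payables, amount 312): Cash=805 Inventory=-118 Payables=-687
After txn 5 (Dr Inventory, Cr Cash, amount 40): Cash=765 Inventory=-78 Payables=-687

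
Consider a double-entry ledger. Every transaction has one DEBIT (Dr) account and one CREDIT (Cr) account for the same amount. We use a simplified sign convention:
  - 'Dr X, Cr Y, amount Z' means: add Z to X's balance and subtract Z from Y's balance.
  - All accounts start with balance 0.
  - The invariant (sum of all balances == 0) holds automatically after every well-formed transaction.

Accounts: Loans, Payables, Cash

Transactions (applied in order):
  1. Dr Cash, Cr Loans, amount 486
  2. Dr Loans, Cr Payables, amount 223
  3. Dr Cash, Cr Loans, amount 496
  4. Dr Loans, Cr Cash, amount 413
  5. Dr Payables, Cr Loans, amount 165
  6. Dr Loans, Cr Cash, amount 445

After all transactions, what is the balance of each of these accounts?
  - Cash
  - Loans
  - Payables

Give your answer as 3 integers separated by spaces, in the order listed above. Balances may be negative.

After txn 1 (Dr Cash, Cr Loans, amount 486): Cash=486 Loans=-486
After txn 2 (Dr Loans, Cr Payables, amount 223): Cash=486 Loans=-263 Payables=-223
After txn 3 (Dr Cash, Cr Loans, amount 496): Cash=982 Loans=-759 Payables=-223
After txn 4 (Dr Loans, Cr Cash, amount 413): Cash=569 Loans=-346 Payables=-223
After txn 5 (Dr Payables, Cr Loans, amount 165): Cash=569 Loans=-511 Payables=-58
After txn 6 (Dr Loans, Cr Cash, amount 445): Cash=124 Loans=-66 Payables=-58

Answer: 124 -66 -58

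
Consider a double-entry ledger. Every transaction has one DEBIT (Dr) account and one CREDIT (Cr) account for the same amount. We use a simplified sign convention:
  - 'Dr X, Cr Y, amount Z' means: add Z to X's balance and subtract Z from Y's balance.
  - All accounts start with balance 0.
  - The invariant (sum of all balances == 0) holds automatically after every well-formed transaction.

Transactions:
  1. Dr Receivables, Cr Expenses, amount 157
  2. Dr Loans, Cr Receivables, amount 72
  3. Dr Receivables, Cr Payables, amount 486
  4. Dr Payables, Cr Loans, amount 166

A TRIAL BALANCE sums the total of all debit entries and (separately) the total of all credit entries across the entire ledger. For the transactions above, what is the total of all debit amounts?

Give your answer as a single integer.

Txn 1: debit+=157
Txn 2: debit+=72
Txn 3: debit+=486
Txn 4: debit+=166
Total debits = 881

Answer: 881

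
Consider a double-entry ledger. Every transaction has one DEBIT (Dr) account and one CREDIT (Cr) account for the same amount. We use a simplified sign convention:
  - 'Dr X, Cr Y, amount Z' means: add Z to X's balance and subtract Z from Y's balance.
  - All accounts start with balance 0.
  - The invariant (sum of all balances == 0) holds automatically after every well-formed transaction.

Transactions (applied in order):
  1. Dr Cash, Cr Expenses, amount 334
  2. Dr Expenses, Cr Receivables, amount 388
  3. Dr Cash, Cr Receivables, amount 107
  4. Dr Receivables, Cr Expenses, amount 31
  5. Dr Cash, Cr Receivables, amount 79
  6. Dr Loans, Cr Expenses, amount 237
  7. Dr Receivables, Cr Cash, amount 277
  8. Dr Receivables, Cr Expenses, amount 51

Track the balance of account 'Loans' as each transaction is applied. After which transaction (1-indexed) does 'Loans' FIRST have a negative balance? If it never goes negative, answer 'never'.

Answer: never

Derivation:
After txn 1: Loans=0
After txn 2: Loans=0
After txn 3: Loans=0
After txn 4: Loans=0
After txn 5: Loans=0
After txn 6: Loans=237
After txn 7: Loans=237
After txn 8: Loans=237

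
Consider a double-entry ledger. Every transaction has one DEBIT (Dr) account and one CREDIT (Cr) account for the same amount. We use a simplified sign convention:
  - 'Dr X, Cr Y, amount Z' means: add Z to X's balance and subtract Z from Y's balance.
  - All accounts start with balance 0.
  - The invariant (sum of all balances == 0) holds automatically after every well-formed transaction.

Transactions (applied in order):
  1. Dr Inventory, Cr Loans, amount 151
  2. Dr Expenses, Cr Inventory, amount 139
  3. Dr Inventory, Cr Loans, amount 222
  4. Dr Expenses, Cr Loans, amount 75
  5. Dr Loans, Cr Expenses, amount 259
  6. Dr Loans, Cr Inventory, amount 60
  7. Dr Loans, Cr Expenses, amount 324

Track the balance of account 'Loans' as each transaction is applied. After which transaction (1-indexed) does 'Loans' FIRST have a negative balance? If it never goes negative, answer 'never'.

Answer: 1

Derivation:
After txn 1: Loans=-151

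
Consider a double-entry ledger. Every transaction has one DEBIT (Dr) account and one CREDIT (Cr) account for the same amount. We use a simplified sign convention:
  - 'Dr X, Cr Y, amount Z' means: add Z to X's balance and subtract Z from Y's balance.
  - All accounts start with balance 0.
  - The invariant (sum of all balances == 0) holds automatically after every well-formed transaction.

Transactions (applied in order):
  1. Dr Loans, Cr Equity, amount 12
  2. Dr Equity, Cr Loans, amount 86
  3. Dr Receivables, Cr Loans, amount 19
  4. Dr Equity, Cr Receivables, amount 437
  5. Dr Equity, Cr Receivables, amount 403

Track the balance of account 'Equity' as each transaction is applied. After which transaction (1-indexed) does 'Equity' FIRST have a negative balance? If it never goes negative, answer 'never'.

After txn 1: Equity=-12

Answer: 1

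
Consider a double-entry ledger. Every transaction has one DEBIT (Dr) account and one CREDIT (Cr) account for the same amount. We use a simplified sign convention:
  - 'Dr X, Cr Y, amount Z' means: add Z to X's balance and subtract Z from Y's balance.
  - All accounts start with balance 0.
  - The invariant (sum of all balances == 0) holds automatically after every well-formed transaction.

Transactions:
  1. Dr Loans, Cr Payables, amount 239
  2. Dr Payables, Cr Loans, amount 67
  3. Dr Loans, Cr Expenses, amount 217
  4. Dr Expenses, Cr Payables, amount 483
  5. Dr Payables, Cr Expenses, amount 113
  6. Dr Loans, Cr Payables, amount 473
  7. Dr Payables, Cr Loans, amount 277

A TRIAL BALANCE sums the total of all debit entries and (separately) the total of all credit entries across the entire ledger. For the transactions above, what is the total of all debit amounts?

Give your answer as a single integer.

Answer: 1869

Derivation:
Txn 1: debit+=239
Txn 2: debit+=67
Txn 3: debit+=217
Txn 4: debit+=483
Txn 5: debit+=113
Txn 6: debit+=473
Txn 7: debit+=277
Total debits = 1869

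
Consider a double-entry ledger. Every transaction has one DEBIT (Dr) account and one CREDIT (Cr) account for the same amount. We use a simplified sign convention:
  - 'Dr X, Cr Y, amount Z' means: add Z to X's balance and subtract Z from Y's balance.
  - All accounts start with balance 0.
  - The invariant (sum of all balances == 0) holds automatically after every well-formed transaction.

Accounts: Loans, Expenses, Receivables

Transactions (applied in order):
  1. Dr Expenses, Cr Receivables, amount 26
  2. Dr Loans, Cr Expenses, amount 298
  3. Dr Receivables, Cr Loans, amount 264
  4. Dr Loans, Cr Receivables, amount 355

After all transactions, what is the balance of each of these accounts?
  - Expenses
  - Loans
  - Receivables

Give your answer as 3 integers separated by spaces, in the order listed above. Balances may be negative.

Answer: -272 389 -117

Derivation:
After txn 1 (Dr Expenses, Cr Receivables, amount 26): Expenses=26 Receivables=-26
After txn 2 (Dr Loans, Cr Expenses, amount 298): Expenses=-272 Loans=298 Receivables=-26
After txn 3 (Dr Receivables, Cr Loans, amount 264): Expenses=-272 Loans=34 Receivables=238
After txn 4 (Dr Loans, Cr Receivables, amount 355): Expenses=-272 Loans=389 Receivables=-117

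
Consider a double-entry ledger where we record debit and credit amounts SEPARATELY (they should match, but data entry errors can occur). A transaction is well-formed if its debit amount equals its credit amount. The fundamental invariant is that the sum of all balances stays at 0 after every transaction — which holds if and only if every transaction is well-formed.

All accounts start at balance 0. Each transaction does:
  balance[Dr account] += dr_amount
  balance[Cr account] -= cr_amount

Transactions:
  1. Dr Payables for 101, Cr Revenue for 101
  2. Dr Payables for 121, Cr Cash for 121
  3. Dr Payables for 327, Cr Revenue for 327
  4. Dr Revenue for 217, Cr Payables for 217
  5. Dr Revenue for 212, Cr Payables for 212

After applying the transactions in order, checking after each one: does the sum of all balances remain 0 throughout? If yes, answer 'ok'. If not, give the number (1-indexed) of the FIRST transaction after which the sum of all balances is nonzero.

After txn 1: dr=101 cr=101 sum_balances=0
After txn 2: dr=121 cr=121 sum_balances=0
After txn 3: dr=327 cr=327 sum_balances=0
After txn 4: dr=217 cr=217 sum_balances=0
After txn 5: dr=212 cr=212 sum_balances=0

Answer: ok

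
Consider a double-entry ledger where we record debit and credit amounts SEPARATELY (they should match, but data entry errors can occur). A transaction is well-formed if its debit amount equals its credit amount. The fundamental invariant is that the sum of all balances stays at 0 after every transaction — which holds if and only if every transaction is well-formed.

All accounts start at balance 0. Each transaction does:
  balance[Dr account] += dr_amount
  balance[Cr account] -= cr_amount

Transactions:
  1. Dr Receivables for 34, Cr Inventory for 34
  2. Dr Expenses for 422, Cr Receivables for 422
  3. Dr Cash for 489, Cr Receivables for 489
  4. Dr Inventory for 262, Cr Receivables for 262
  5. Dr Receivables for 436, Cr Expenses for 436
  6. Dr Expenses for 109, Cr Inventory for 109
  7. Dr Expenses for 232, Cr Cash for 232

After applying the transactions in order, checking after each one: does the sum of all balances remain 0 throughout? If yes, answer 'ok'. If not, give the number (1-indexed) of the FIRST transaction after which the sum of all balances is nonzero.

After txn 1: dr=34 cr=34 sum_balances=0
After txn 2: dr=422 cr=422 sum_balances=0
After txn 3: dr=489 cr=489 sum_balances=0
After txn 4: dr=262 cr=262 sum_balances=0
After txn 5: dr=436 cr=436 sum_balances=0
After txn 6: dr=109 cr=109 sum_balances=0
After txn 7: dr=232 cr=232 sum_balances=0

Answer: ok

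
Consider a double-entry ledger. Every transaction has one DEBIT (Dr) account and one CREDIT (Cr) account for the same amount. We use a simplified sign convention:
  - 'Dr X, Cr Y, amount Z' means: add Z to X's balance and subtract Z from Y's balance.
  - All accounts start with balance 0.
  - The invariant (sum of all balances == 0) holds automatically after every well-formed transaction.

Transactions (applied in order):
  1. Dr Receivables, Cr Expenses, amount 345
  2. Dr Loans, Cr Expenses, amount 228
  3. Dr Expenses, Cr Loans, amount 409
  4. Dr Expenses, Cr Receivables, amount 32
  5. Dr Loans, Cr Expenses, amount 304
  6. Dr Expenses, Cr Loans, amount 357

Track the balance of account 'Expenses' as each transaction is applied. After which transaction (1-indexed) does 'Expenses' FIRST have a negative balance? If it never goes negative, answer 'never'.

After txn 1: Expenses=-345

Answer: 1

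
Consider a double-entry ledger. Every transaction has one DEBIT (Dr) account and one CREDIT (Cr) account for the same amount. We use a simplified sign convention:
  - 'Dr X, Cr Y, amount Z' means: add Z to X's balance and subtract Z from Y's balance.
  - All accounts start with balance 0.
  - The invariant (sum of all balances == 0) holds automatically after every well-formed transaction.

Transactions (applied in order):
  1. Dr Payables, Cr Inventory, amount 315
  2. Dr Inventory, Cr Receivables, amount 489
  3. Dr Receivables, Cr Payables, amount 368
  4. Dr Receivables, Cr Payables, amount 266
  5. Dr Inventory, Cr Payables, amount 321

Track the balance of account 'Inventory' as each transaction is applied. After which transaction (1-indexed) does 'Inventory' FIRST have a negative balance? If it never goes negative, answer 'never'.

After txn 1: Inventory=-315

Answer: 1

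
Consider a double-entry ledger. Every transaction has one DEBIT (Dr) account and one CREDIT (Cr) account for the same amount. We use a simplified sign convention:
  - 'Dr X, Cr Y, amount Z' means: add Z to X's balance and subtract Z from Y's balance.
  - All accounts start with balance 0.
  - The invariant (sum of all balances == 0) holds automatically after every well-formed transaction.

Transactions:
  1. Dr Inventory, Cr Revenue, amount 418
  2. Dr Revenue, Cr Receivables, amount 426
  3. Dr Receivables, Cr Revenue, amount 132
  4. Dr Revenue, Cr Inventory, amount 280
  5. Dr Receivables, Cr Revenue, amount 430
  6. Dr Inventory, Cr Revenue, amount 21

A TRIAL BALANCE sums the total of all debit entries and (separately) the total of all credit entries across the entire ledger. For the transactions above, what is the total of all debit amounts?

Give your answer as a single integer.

Answer: 1707

Derivation:
Txn 1: debit+=418
Txn 2: debit+=426
Txn 3: debit+=132
Txn 4: debit+=280
Txn 5: debit+=430
Txn 6: debit+=21
Total debits = 1707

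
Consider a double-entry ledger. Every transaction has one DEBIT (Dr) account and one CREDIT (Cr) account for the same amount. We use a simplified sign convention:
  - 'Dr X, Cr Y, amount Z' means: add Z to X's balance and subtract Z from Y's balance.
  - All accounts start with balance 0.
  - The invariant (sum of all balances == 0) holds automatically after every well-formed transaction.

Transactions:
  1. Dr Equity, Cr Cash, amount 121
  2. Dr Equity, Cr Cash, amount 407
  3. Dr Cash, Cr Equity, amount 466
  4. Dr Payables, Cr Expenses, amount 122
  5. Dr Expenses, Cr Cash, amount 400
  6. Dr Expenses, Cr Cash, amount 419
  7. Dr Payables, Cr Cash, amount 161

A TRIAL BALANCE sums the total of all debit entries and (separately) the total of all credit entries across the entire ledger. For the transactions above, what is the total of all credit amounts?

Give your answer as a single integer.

Answer: 2096

Derivation:
Txn 1: credit+=121
Txn 2: credit+=407
Txn 3: credit+=466
Txn 4: credit+=122
Txn 5: credit+=400
Txn 6: credit+=419
Txn 7: credit+=161
Total credits = 2096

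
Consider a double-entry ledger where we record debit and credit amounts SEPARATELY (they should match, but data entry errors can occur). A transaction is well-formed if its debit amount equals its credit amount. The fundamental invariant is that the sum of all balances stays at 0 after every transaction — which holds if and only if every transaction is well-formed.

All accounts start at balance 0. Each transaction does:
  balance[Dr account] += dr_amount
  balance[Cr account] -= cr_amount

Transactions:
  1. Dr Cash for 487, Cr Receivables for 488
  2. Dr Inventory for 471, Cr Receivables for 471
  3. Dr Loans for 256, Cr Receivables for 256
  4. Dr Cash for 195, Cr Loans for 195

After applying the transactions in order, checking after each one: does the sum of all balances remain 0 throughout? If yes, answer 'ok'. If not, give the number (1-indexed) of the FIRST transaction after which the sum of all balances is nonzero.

Answer: 1

Derivation:
After txn 1: dr=487 cr=488 sum_balances=-1
After txn 2: dr=471 cr=471 sum_balances=-1
After txn 3: dr=256 cr=256 sum_balances=-1
After txn 4: dr=195 cr=195 sum_balances=-1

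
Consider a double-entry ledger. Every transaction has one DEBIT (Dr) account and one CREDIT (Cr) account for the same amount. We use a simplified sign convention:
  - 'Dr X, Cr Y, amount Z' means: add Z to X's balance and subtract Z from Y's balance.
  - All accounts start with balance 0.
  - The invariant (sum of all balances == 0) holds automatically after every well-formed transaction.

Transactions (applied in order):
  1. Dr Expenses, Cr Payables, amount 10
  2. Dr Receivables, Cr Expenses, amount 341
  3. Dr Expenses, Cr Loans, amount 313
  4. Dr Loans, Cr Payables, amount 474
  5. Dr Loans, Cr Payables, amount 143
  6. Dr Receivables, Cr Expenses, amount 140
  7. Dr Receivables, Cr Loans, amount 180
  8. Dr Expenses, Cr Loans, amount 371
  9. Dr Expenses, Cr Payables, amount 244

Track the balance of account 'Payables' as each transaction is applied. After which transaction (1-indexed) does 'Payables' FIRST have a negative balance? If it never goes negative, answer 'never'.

After txn 1: Payables=-10

Answer: 1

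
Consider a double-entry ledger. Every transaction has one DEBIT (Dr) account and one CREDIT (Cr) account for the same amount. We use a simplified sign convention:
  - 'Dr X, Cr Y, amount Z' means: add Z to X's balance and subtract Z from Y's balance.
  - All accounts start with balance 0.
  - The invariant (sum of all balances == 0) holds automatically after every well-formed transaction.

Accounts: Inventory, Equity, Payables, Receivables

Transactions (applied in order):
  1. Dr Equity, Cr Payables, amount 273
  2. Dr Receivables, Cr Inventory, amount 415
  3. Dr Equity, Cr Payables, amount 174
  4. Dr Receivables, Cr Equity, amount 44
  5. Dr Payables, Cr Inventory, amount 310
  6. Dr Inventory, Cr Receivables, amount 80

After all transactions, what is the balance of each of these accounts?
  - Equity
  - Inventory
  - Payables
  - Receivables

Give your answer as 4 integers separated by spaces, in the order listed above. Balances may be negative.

After txn 1 (Dr Equity, Cr Payables, amount 273): Equity=273 Payables=-273
After txn 2 (Dr Receivables, Cr Inventory, amount 415): Equity=273 Inventory=-415 Payables=-273 Receivables=415
After txn 3 (Dr Equity, Cr Payables, amount 174): Equity=447 Inventory=-415 Payables=-447 Receivables=415
After txn 4 (Dr Receivables, Cr Equity, amount 44): Equity=403 Inventory=-415 Payables=-447 Receivables=459
After txn 5 (Dr Payables, Cr Inventory, amount 310): Equity=403 Inventory=-725 Payables=-137 Receivables=459
After txn 6 (Dr Inventory, Cr Receivables, amount 80): Equity=403 Inventory=-645 Payables=-137 Receivables=379

Answer: 403 -645 -137 379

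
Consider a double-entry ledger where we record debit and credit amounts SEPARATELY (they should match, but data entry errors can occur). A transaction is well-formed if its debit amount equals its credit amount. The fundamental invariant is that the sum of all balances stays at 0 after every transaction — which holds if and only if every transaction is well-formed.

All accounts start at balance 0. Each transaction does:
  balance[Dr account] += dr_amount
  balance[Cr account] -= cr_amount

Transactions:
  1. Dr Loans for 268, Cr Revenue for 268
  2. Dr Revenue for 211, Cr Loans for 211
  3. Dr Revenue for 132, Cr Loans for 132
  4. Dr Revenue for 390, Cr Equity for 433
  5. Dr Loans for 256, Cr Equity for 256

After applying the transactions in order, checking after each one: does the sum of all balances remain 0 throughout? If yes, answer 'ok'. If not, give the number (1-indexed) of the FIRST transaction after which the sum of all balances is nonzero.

Answer: 4

Derivation:
After txn 1: dr=268 cr=268 sum_balances=0
After txn 2: dr=211 cr=211 sum_balances=0
After txn 3: dr=132 cr=132 sum_balances=0
After txn 4: dr=390 cr=433 sum_balances=-43
After txn 5: dr=256 cr=256 sum_balances=-43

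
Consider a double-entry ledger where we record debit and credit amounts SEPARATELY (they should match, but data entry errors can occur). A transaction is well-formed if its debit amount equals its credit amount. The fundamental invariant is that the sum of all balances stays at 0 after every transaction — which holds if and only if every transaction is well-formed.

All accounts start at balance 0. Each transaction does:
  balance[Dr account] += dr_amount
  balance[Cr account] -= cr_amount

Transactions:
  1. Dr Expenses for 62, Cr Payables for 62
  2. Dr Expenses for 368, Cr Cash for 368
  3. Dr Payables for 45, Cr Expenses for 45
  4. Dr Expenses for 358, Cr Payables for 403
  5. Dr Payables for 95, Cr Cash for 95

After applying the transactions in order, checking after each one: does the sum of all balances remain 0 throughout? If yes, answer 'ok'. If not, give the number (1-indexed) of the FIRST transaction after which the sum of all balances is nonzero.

Answer: 4

Derivation:
After txn 1: dr=62 cr=62 sum_balances=0
After txn 2: dr=368 cr=368 sum_balances=0
After txn 3: dr=45 cr=45 sum_balances=0
After txn 4: dr=358 cr=403 sum_balances=-45
After txn 5: dr=95 cr=95 sum_balances=-45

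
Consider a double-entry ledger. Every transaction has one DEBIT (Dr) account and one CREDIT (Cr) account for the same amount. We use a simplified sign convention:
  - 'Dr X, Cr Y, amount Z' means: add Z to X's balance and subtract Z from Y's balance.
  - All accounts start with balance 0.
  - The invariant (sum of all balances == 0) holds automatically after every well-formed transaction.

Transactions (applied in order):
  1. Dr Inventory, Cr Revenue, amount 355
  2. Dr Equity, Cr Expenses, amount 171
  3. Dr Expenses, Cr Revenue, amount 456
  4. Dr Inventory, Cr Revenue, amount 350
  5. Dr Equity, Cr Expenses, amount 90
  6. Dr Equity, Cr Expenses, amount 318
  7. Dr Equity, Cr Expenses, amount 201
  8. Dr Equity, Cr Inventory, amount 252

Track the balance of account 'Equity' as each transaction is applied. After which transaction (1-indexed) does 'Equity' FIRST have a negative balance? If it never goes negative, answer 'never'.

Answer: never

Derivation:
After txn 1: Equity=0
After txn 2: Equity=171
After txn 3: Equity=171
After txn 4: Equity=171
After txn 5: Equity=261
After txn 6: Equity=579
After txn 7: Equity=780
After txn 8: Equity=1032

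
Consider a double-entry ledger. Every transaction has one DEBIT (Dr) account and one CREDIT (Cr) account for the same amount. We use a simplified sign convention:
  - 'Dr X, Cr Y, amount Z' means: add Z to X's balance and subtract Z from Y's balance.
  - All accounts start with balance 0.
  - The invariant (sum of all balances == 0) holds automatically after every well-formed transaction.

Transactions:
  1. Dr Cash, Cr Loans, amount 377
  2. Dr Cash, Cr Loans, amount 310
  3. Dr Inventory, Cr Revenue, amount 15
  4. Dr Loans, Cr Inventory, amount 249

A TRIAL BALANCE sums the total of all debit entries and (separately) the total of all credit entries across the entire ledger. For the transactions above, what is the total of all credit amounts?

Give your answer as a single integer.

Answer: 951

Derivation:
Txn 1: credit+=377
Txn 2: credit+=310
Txn 3: credit+=15
Txn 4: credit+=249
Total credits = 951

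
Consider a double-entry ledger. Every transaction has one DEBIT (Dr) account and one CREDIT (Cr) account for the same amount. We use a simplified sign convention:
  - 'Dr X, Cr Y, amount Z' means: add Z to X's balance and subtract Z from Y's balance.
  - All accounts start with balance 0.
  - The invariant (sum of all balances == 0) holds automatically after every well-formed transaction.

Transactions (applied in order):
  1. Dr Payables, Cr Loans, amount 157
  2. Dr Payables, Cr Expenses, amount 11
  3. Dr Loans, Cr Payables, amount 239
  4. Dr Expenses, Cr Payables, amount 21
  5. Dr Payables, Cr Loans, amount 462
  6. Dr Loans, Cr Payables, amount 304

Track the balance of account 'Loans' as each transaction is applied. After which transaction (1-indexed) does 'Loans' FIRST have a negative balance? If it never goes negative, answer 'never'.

After txn 1: Loans=-157

Answer: 1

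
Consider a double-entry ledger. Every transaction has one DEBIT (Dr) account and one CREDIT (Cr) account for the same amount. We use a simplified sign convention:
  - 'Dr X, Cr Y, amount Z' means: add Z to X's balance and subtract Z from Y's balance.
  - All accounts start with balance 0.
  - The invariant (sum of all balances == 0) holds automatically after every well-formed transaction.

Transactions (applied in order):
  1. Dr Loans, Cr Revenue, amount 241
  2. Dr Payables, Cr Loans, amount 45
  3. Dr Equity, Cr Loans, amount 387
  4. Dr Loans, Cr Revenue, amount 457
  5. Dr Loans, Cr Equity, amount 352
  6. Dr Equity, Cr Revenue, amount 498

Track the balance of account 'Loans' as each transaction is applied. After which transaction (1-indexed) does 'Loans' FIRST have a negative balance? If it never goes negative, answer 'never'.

After txn 1: Loans=241
After txn 2: Loans=196
After txn 3: Loans=-191

Answer: 3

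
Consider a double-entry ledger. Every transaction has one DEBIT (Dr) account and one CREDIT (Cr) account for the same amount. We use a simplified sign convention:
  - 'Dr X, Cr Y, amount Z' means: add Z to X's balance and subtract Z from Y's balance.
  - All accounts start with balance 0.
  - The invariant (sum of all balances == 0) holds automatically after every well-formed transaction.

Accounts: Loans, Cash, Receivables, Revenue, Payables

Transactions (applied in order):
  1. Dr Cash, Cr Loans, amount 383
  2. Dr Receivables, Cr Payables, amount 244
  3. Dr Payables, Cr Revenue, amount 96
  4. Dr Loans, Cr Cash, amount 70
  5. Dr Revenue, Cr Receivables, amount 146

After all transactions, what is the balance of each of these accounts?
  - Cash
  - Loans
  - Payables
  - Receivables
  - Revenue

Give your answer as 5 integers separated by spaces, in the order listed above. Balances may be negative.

After txn 1 (Dr Cash, Cr Loans, amount 383): Cash=383 Loans=-383
After txn 2 (Dr Receivables, Cr Payables, amount 244): Cash=383 Loans=-383 Payables=-244 Receivables=244
After txn 3 (Dr Payables, Cr Revenue, amount 96): Cash=383 Loans=-383 Payables=-148 Receivables=244 Revenue=-96
After txn 4 (Dr Loans, Cr Cash, amount 70): Cash=313 Loans=-313 Payables=-148 Receivables=244 Revenue=-96
After txn 5 (Dr Revenue, Cr Receivables, amount 146): Cash=313 Loans=-313 Payables=-148 Receivables=98 Revenue=50

Answer: 313 -313 -148 98 50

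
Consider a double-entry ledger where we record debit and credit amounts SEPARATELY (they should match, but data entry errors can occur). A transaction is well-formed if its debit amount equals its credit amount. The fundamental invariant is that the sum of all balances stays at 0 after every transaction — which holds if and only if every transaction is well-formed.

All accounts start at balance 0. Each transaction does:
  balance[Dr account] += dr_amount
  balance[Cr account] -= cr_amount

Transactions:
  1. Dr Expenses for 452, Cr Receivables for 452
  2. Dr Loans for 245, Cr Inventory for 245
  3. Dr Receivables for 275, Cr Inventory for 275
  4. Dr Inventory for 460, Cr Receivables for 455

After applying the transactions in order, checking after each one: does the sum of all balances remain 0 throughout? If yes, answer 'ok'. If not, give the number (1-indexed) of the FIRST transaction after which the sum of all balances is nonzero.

Answer: 4

Derivation:
After txn 1: dr=452 cr=452 sum_balances=0
After txn 2: dr=245 cr=245 sum_balances=0
After txn 3: dr=275 cr=275 sum_balances=0
After txn 4: dr=460 cr=455 sum_balances=5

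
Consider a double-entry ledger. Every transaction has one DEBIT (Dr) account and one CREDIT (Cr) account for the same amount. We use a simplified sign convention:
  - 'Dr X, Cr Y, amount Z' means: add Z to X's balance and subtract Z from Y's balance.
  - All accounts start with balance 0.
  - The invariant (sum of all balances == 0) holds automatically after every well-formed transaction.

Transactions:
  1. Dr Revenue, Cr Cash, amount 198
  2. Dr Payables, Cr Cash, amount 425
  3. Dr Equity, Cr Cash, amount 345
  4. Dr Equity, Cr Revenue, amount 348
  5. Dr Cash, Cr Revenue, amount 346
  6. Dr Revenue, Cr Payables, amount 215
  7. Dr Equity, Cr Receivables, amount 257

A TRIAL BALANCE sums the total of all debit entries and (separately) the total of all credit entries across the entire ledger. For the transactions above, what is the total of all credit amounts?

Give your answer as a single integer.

Txn 1: credit+=198
Txn 2: credit+=425
Txn 3: credit+=345
Txn 4: credit+=348
Txn 5: credit+=346
Txn 6: credit+=215
Txn 7: credit+=257
Total credits = 2134

Answer: 2134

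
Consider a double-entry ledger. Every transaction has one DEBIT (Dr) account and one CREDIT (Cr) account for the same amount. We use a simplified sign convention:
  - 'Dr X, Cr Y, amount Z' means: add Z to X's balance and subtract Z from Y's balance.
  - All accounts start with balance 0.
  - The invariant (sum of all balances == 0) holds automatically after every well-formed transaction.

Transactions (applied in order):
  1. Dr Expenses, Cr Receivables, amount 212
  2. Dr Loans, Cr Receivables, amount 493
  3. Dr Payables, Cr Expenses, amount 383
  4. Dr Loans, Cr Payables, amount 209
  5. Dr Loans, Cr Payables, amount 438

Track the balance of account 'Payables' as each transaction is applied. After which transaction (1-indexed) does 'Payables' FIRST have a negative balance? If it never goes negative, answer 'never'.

Answer: 5

Derivation:
After txn 1: Payables=0
After txn 2: Payables=0
After txn 3: Payables=383
After txn 4: Payables=174
After txn 5: Payables=-264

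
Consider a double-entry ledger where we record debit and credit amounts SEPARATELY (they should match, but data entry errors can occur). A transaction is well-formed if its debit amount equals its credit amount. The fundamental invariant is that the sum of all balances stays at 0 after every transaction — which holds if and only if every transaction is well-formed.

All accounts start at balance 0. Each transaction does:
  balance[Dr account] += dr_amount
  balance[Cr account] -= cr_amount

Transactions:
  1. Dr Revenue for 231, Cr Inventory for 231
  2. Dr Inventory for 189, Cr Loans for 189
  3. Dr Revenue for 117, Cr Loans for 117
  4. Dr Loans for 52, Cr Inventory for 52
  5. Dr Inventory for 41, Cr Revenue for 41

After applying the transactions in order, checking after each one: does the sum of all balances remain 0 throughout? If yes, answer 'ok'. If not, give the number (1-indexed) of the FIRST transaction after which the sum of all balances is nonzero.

Answer: ok

Derivation:
After txn 1: dr=231 cr=231 sum_balances=0
After txn 2: dr=189 cr=189 sum_balances=0
After txn 3: dr=117 cr=117 sum_balances=0
After txn 4: dr=52 cr=52 sum_balances=0
After txn 5: dr=41 cr=41 sum_balances=0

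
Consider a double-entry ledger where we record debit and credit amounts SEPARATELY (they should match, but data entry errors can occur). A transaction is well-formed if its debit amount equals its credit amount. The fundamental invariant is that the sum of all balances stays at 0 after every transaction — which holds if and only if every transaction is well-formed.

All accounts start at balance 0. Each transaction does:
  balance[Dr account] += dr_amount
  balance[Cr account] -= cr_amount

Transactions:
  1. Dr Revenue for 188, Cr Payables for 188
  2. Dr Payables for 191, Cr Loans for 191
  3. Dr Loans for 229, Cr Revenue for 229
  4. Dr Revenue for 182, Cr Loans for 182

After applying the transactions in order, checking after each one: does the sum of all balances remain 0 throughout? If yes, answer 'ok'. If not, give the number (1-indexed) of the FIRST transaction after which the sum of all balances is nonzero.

After txn 1: dr=188 cr=188 sum_balances=0
After txn 2: dr=191 cr=191 sum_balances=0
After txn 3: dr=229 cr=229 sum_balances=0
After txn 4: dr=182 cr=182 sum_balances=0

Answer: ok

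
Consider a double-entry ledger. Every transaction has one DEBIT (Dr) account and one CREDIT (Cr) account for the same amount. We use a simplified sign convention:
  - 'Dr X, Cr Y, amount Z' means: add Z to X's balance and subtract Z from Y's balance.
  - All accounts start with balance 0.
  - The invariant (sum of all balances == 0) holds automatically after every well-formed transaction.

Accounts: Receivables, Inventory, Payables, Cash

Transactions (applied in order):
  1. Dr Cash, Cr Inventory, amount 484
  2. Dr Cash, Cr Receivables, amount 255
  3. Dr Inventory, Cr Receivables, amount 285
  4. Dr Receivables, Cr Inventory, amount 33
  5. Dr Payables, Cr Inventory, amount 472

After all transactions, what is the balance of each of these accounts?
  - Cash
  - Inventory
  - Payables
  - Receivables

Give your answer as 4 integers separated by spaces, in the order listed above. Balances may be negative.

After txn 1 (Dr Cash, Cr Inventory, amount 484): Cash=484 Inventory=-484
After txn 2 (Dr Cash, Cr Receivables, amount 255): Cash=739 Inventory=-484 Receivables=-255
After txn 3 (Dr Inventory, Cr Receivables, amount 285): Cash=739 Inventory=-199 Receivables=-540
After txn 4 (Dr Receivables, Cr Inventory, amount 33): Cash=739 Inventory=-232 Receivables=-507
After txn 5 (Dr Payables, Cr Inventory, amount 472): Cash=739 Inventory=-704 Payables=472 Receivables=-507

Answer: 739 -704 472 -507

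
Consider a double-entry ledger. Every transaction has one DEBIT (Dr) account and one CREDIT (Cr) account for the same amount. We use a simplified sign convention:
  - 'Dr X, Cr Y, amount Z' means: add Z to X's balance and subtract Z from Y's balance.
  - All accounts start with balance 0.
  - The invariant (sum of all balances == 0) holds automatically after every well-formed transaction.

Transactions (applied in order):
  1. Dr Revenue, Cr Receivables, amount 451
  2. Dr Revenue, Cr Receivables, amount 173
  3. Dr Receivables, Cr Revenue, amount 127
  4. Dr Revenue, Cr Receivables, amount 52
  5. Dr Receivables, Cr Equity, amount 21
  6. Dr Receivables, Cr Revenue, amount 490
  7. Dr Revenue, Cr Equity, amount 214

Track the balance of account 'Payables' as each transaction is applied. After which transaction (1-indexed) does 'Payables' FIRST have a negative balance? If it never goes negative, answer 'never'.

After txn 1: Payables=0
After txn 2: Payables=0
After txn 3: Payables=0
After txn 4: Payables=0
After txn 5: Payables=0
After txn 6: Payables=0
After txn 7: Payables=0

Answer: never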